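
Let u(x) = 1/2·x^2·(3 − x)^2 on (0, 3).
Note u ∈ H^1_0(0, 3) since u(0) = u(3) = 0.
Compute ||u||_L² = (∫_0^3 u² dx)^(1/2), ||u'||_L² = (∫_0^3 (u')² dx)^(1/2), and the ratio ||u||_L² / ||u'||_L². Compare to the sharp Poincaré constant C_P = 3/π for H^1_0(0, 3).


||u||_L² / ||u'||_L² = sqrt(3)/2 < C_P = 3/π.

u(x) = 1/2·x^2·(3 − x)^2, so u'(x) = x*(x - 3)*(2*x - 3).
u(x) = 1/2·x^2·(3 − x)^2 vanishes at x = 0 and x = 3, so u ∈ H^1_0(0, 3). Differentiate via the product rule and integrate the resulting polynomials term by term.
  ∫_0^3 u² dx = ∫_0^3 (x^8/4 - 3*x^7 + 27*x^6/2 - 27*x^5 + 81*x^4/4) dx. Term by term:
    ∫_0^3 x^8/4 dx = 2187/4;  ∫_0^3 -3*x^7 dx = -19683/8;  ∫_0^3 27*x^6/2 dx = 59049/14;
    ∫_0^3 -27*x^5 dx = -6561/2;  ∫_0^3 81*x^4/4 dx = 19683/20.
  Sum: 2187/4 − 19683/8 + 59049/14 − 6561/2 + 19683/20 = 2187/280.
  ∫_0^3 (u')² dx = ∫_0^3 (4*x^6 - 36*x^5 + 117*x^4 - 162*x^3 + 81*x^2) dx. Term by term:
    ∫_0^3 4*x^6 dx = 8748/7;  ∫_0^3 -36*x^5 dx = -4374;  ∫_0^3 117*x^4 dx = 28431/5;
    ∫_0^3 -162*x^3 dx = -6561/2;  ∫_0^3 81*x^2 dx = 729.
  Sum: 8748/7 − 4374 + 28431/5 − 6561/2 + 729 = 729/70.
∫_0^3 u² dx = 2187/280, so ||u||_L² = 27*sqrt(210)/140.
∫_0^3 (u')² dx = 729/70, so ||u'||_L² = 27*sqrt(70)/70.
Ratio ||u||_L² / ||u'||_L² = sqrt(3)/2.
Sharp Poincaré constant on H^1_0(0, 3) is C_P = L/π = 3/π, achieved by sin(π/3·x).
A polynomial bump cannot attain the sharp Poincaré constant (only the first sine eigenfunction does), so the ratio is strictly less than C_P, consistent with ||u||_L² ≤ C_P ||u'||_L².


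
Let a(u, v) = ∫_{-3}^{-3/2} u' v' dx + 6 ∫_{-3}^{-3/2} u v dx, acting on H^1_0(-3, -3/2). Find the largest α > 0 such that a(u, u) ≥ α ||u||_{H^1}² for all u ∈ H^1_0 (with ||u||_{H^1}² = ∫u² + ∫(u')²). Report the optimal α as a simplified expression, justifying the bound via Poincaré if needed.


α = 1

Coercivity of a(·,·) on H^1_0(-3, -3/2) means a(u, u) ≥ α ||u||_{H^1}² for every u ∈ H^1_0.
The interval has length L = 3/2, and Poincaré/coercivity depend only on L. Here a(u, u) = ∫(u')² + (6)·∫u².
Here c = 6 ≥ 1, so a(u,u) = ∫(u')² + c∫u² ≥ ∫(u')² + ∫u² = ||u||_{H^1}², i.e. α = 1 works. No larger α is possible: a(u,u) ≥ α||u||_{H^1}² means (1−α)∫(u')² ≥ (α−c)∫u², and for the modes u_n = sin(nπ(x−x₀)/L) (x₀ the left endpoint) one has ∫u_n²/∫(u_n')² = (L/(nπ))² → 0, so a(u_n,u_n)/||u_n||_{H^1}² → 1. Hence the optimal constant is α = 1.
Therefore α = 1.


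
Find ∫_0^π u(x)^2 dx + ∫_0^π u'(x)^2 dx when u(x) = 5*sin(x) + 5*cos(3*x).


||u||_{H^1(0,π)}^2 = 150*π

u'(x) = -15*sin(3*x) + 5*cos(x).
Expand u² and (u')² and integrate term by term on (0, π), using: for integers n ≥ 1, ∫_0^π sin²(nx) dx = ∫_0^π cos²(nx) dx = π/2; for n ≠ n', ∫_0^π sin(nx)sin(n'x) dx = ∫_0^π cos(nx)cos(n'x) dx = 0; and by product-to-sum, ∫_0^π sin(nx)cos(n'x) dx = ½∫_0^π [sin((n+n')x) + sin((n−n')x)] dx, which is 0 when n+n' is even and 2n/(n²−n'²) when n+n' is odd (it need not vanish on (0, π)).
  u² squared terms: (5)²·∫cos(3x)² dx = 25·π/2 = 25*π/2;  (5)²·∫sin(x)² dx = 25·π/2 = 25*π/2.
  u² cross terms: 2·(5)·(5)·∫cos(3x)·sin(x) dx = 50·(0) = 0.
  So ∫_0^π u² dx = 25*π/2 + 25*π/2 + 0 = 25*π.
  (u')² squared terms: (-15)²·∫sin(3x)² dx = 225·π/2 = 225*π/2;  (5)²·∫cos(x)² dx = 25·π/2 = 25*π/2.
  (u')² cross terms: 2·(-15)·(5)·∫sin(3x)·cos(x) dx = -150·(0) = 0.
  So ∫_0^π (u')² dx = 225*π/2 + 25*π/2 + 0 = 125*π.
||u||_{H^1}^2 = (25*π) + (125*π) = 150*π.


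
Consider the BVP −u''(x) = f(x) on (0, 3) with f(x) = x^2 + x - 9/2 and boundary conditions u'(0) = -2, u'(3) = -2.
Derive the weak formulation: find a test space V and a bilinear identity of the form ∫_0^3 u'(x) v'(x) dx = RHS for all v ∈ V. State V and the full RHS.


V = H^1(0, 3) (v unrestricted at boundary; u is determined up to an additive constant); weak form: ∫_0^3 u'v' dx = ∫_0^3 (x^2 + x - 9/2) v dx − 2·v(3) + 2·v(0) for all v ∈ V.

Multiply both sides by a test function v and integrate from 0 to 3:
  ∫_0^3 −u''(x) v(x) dx = ∫_0^3 f(x) v(x) dx.
Integrate the LHS by parts once:
  ∫_0^3 −u'' v dx = −[u'(x) v(x)]_0^3 + ∫_0^3 u'(x) v'(x) dx.
Thus ∫_0^3 u'(x) v'(x) dx = ∫_0^3 f(x) v(x) dx + [u'(x) v(x)]_0^3.
Choose V so that boundary terms are either known or forced to vanish.
u has inhomogeneous Neumann u'(0) = -2, u'(3) = -2. [u' v]_0^3 = (-2)·v(3) − (-2)·v(0) = − 2·v(3) + 2·v(0). Take V = H^1(0, 3); boundary term becomes part of RHS.
Weak formulation: find u (satisfying any essential BC) such that ∫_0^3 u'(x) v'(x) dx = ∫_0^3 f v dx − 2·v(3) + 2·v(0) for all v ∈ V (Neumann data are natural BCs: they enter the RHS as boundary terms).
Substituting f(x) = x^2 + x - 9/2, the right-hand side is ∫_0^3 (x^2 + x - 9/2) v dx − 2·v(3) + 2·v(0).
Compatibility check (pure Neumann): taking v ≡ 1 ∈ V gives 0 = ∫_0^3 f dx + (-2) − (-2), i.e. ∫_0^3 f dx must equal u'(0) − u'(3) = 0. Indeed ∫_0^3 (x^2 + x - 9/2) dx = 0, so the data are compatible. The solution is then unique only up to an additive constant (fix it e.g. by requiring ∫_0^3 u dx = 0).


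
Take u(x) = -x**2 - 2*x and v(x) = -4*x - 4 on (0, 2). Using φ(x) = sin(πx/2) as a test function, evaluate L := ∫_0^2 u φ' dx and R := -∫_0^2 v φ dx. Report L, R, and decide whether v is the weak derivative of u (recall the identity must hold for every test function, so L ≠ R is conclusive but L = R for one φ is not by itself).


LHS = 16/π, RHS = 32/π. No, v is not the weak derivative of u.

u(x) = -x**2 - 2*x, classical derivative u'(x) = -2*x - 2.
φ(x) = sin(πx/2), so φ'(x) = π*cos(π*x/2)/2.
Note φ(0) = φ(2) = 0, so the boundary term u·φ vanishes.
LHS = ∫_0^2 u(x) φ'(x) dx = ∫_0^2 (-π*x^2*cos(π*x/2)/2 - π*x*cos(π*x/2)) dx. Term by term:
  ∫_0^2 -π*x*cos(π*x/2) dx = 8/π;  ∫_0^2 -π*x^2*cos(π*x/2)/2 dx = 8/π.
Sum: 8/π + 8/π = 16/π.
So LHS = 16/π.
∫_0^2 v(x) φ(x) dx = ∫_0^2 (-4*x*sin(π*x/2) - 4*sin(π*x/2)) dx. Term by term:
  ∫_0^2 -4*sin(π*x/2) dx = -16/π;  ∫_0^2 -4*x*sin(π*x/2) dx = -16/π.
Sum: -16/π − 16/π = -32/π.
So RHS = -∫_0^2 v(x) φ(x) dx = 32/π.
LHS − RHS = -16/π ≠ 0, so the identity fails.
(For a valid weak derivative the identity must hold for EVERY test function, in particular this one. The failure shows v is NOT the weak derivative of u.)
Correct weak derivative would be u'(x) = -2*x - 2.


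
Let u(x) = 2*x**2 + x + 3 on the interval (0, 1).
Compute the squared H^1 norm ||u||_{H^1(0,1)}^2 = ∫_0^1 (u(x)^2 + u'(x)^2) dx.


||u||_{H^1}^2 = 427/15

The H^1 norm (squared) on an interval (0, L) is
  ||u||_{H^1}^2 = ∫_0^L u(x)^2 dx + ∫_0^L u'(x)^2 dx.
Compute u'(x) = 4*x + 1.
Then u(x)^2 = 4*x**4 + 4*x**3 + 13*x**2 + 6*x + 9 and u'(x)^2 = 16*x**2 + 8*x + 1.
Integrate each monomial from 0 to 1 using ∫_0^1 c·x^n dx = c·1^(n+1)/(n+1):
  ∫_0^1 u(x)^2 dx = ∫_0^1 (4*x^4 + 4*x^3 + 13*x^2 + 6*x + 9) dx. Term by term:
    ∫_0^1 4*x^4 dx = 4/5;  ∫_0^1 4*x^3 dx = 1;  ∫_0^1 13*x^2 dx = 13/3;
    ∫_0^1 6*x dx = 3;  ∫_0^1 9 dx = 9.
  Sum: 4/5 + 1 + 13/3 + 3 + 9 = 272/15.
  ∫_0^1 u'(x)^2 dx = ∫_0^1 (16*x^2 + 8*x + 1) dx. Term by term:
    ∫_0^1 16*x^2 dx = 16/3;  ∫_0^1 8*x dx = 4;  ∫_0^1 1 dx = 1.
  Sum: 16/3 + 4 + 1 = 31/3.
Adding: ||u||_{H^1}^2 = 272/15 + 31/3 = 427/15.


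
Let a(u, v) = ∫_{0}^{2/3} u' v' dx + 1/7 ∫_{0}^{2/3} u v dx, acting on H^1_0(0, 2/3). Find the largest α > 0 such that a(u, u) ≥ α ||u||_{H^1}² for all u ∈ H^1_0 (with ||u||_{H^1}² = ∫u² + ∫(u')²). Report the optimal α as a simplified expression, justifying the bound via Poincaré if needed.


α = (4 + 63*π^2)/(7*(4 + 9*π^2))

Coercivity of a(·,·) on H^1_0(0, 2/3) means a(u, u) ≥ α ||u||_{H^1}² for every u ∈ H^1_0.
The interval has length L = 2/3, and Poincaré/coercivity depend only on L. Here a(u, u) = ∫(u')² + (1/7)·∫u².
Here 0 < c = 1/7 < 1. The condition a(u,u) ≥ α||u||_{H^1}² reads (1−α)∫(u')² ≥ (α−c)∫u². Any admissible α is ≤ 1 (rapidly oscillating u have ∫u²/∫(u')² → 0), and α = 1 would force 0 ≥ (1−c)∫u², impossible since c < 1; so 1−α > 0. By the sharp Poincaré inequality on H^1_0 of an interval of length L, ∫(u')² ≥ (π/L)²∫u² with equality for the first sine mode sin(π(x−x₀)/L) (x₀ the left endpoint), so the inequality holds for all u iff (1−α)(π/L)² ≥ α − c, i.e. α ≤ ((π/L)² + c)/((π/L)² + 1) = (1 + c(L/π)²)/(1 + (L/π)²). With (π/L)² = 9*π^2/4 and c = 1/7, the largest admissible constant is α = ((π/L)² + c)/((π/L)² + 1).
Simplifying, α = (4 + 63*π^2)/(7*(4 + 9*π^2)).


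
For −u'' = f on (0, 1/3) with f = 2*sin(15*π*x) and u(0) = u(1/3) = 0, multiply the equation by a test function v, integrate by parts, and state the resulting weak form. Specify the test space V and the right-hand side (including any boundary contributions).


V = H^1_0(0, 1/3) (so v(0) = v(1/3) = 0); weak form: ∫_0^1/3 u'v' dx = ∫_0^1/3 (2*sin(15*π*x)) v dx for all v ∈ V.

Multiply both sides by a test function v and integrate from 0 to 1/3:
  ∫_0^1/3 −u''(x) v(x) dx = ∫_0^1/3 f(x) v(x) dx.
Integrate the LHS by parts once:
  ∫_0^1/3 −u'' v dx = −[u'(x) v(x)]_0^1/3 + ∫_0^1/3 u'(x) v'(x) dx.
Thus ∫_0^1/3 u'(x) v'(x) dx = ∫_0^1/3 f(x) v(x) dx + [u'(x) v(x)]_0^1/3.
Choose V so that boundary terms are either known or forced to vanish.
u is Dirichlet: u(0) = u(1/3) = 0. Let V = H^1_0(0, 1/3); then v(0) = v(1/3) = 0, and [u' v]_0^1/3 = 0.
Weak formulation: find u (satisfying any essential BC) such that ∫_0^1/3 u'(x) v'(x) dx = ∫_0^1/3 f v dx for all v ∈ V.
Substituting f(x) = 2*sin(15*π*x), the right-hand side is ∫_0^1/3 (2*sin(15*π*x)) v dx.


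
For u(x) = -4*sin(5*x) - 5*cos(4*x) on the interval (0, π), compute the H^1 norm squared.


||u||_{H^1(0,π)}^2 = 6800/9 + 841*π/2

u'(x) = 20*sin(4*x) - 20*cos(5*x).
Expand u² and (u')² and integrate term by term on (0, π), using: for integers n ≥ 1, ∫_0^π sin²(nx) dx = ∫_0^π cos²(nx) dx = π/2; for n ≠ n', ∫_0^π sin(nx)sin(n'x) dx = ∫_0^π cos(nx)cos(n'x) dx = 0; and by product-to-sum, ∫_0^π sin(nx)cos(n'x) dx = ½∫_0^π [sin((n+n')x) + sin((n−n')x)] dx, which is 0 when n+n' is even and 2n/(n²−n'²) when n+n' is odd (it need not vanish on (0, π)).
  u² squared terms: (-5)²·∫cos(4x)² dx = 25·π/2 = 25*π/2;  (-4)²·∫sin(5x)² dx = 16·π/2 = 8*π.
  u² cross terms: 2·(-5)·(-4)·∫cos(4x)·sin(5x) dx = 40·(10/9) = 400/9.
  So ∫_0^π u² dx = 25*π/2 + 8*π + 400/9 = 400/9 + 41*π/2.
  (u')² squared terms: (-20)²·∫cos(5x)² dx = 400·π/2 = 200*π;  (20)²·∫sin(4x)² dx = 400·π/2 = 200*π.
  (u')² cross terms: 2·(-20)·(20)·∫cos(5x)·sin(4x) dx = -800·(-8/9) = 6400/9.
  So ∫_0^π (u')² dx = 200*π + 200*π + 6400/9 = 6400/9 + 400*π.
||u||_{H^1}^2 = (400/9 + 41*π/2) + (6400/9 + 400*π) = 6800/9 + 841*π/2.


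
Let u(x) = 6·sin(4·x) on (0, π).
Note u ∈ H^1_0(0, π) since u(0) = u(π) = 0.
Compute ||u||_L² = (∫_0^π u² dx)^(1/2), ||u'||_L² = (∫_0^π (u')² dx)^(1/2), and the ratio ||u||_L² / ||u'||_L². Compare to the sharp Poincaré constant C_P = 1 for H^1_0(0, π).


||u||_L² / ||u'||_L² = 1/4 < C_P = 1.

u(x) = 6·sin(4·x), so u'(x) = 24*cos(4*x).
Writing u(x) = A·sin(kπx/L) with A = 6 and k = 4, use ∫_0^L sin²(kπx/L) dx = L/2 and ∫_0^L cos²(kπx/L) dx = L/2.
u² = 36·sin²(4·x) and (u')² = 576·cos²(4·x), and each of sin², cos² integrates to L/2 = π/2 over (0, π).
∫_0^π u² dx = 18*π, so ||u||_L² = 3*sqrt(2)*sqrt(π).
∫_0^π (u')² dx = 288*π, so ||u'||_L² = 12*sqrt(2)*sqrt(π).
Ratio ||u||_L² / ||u'||_L² = 1/4.
Sharp Poincaré constant on H^1_0(0, π) is C_P = L/π = 1, achieved by sin(x).
This is the k = 4 harmonic; the ratio L/(kπ) is strictly less than C_P = L/π, consistent with the sharp inequality ||u||_L² ≤ C_P ||u'||_L².


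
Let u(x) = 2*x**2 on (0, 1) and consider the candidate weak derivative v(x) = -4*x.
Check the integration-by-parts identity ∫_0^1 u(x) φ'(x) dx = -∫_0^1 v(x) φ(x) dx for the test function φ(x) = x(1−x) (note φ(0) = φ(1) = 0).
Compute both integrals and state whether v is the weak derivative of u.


LHS = -1/3, RHS = 1/3. No, v is not the weak derivative of u.

u(x) = 2*x**2, classical derivative u'(x) = 4*x.
φ(x) = x(1−x), so φ'(x) = 1 - 2*x.
Note φ(0) = φ(1) = 0, so the boundary term u·φ vanishes.
LHS = ∫_0^1 u(x) φ'(x) dx = ∫_0^1 (-4*x^3 + 2*x^2) dx. Term by term:
  ∫_0^1 -4*x^3 dx = -1;  ∫_0^1 2*x^2 dx = 2/3.
Sum: -1 + 2/3 = -1/3.
So LHS = -1/3.
∫_0^1 v(x) φ(x) dx = ∫_0^1 (4*x^3 - 4*x^2) dx. Term by term:
  ∫_0^1 4*x^3 dx = 1;  ∫_0^1 -4*x^2 dx = -4/3.
Sum: 1 − 4/3 = -1/3.
So RHS = -∫_0^1 v(x) φ(x) dx = 1/3.
LHS − RHS = -2/3 ≠ 0, so the identity fails.
(For a valid weak derivative the identity must hold for EVERY test function, in particular this one. The failure shows v is NOT the weak derivative of u.)
Correct weak derivative would be u'(x) = 4*x.


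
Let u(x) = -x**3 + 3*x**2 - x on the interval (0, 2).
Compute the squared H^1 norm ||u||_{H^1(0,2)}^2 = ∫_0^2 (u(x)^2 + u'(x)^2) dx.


||u||_{H^1}^2 = 146/21

The H^1 norm (squared) on an interval (0, L) is
  ||u||_{H^1}^2 = ∫_0^L u(x)^2 dx + ∫_0^L u'(x)^2 dx.
Compute u'(x) = -3*x**2 + 6*x - 1.
Then u(x)^2 = x**6 - 6*x**5 + 11*x**4 - 6*x**3 + x**2 and u'(x)^2 = 9*x**4 - 36*x**3 + 42*x**2 - 12*x + 1.
Integrate each monomial from 0 to 2 using ∫_0^2 c·x^n dx = c·2^(n+1)/(n+1):
  ∫_0^2 u(x)^2 dx = ∫_0^2 (x^6 - 6*x^5 + 11*x^4 - 6*x^3 + x^2) dx. Term by term:
    ∫_0^2 x^6 dx = 128/7;  ∫_0^2 -6*x^5 dx = -64;  ∫_0^2 11*x^4 dx = 352/5;
    ∫_0^2 -6*x^3 dx = -24;  ∫_0^2 x^2 dx = 8/3.
  Sum: 128/7 − 64 + 352/5 − 24 + 8/3 = 352/105.
  ∫_0^2 u'(x)^2 dx = ∫_0^2 (9*x^4 - 36*x^3 + 42*x^2 - 12*x + 1) dx. Term by term:
    ∫_0^2 9*x^4 dx = 288/5;  ∫_0^2 -36*x^3 dx = -144;  ∫_0^2 42*x^2 dx = 112;
    ∫_0^2 -12*x dx = -24;  ∫_0^2 1 dx = 2.
  Sum: 288/5 − 144 + 112 − 24 + 2 = 18/5.
Adding: ||u||_{H^1}^2 = 352/105 + 18/5 = 146/21.


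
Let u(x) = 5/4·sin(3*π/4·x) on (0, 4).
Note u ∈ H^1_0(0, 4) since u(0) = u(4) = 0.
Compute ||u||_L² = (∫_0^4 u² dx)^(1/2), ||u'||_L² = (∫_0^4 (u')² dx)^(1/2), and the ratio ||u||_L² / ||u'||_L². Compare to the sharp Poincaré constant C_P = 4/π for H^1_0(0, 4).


||u||_L² / ||u'||_L² = 4/(3*π) < C_P = 4/π.

u(x) = 5/4·sin(3*π/4·x), so u'(x) = 15*π*cos(3*π*x/4)/16.
Writing u(x) = A·sin(kπx/L) with A = 5/4 and k = 3, use ∫_0^L sin²(kπx/L) dx = L/2 and ∫_0^L cos²(kπx/L) dx = L/2.
u² = 25/16·sin²(3*π/4·x) and (u')² = 225*π^2/256·cos²(3*π/4·x), and each of sin², cos² integrates to L/2 = 2 over (0, 4).
∫_0^4 u² dx = 25/8, so ||u||_L² = 5*sqrt(2)/4.
∫_0^4 (u')² dx = 225*π^2/128, so ||u'||_L² = 15*sqrt(2)*π/16.
Ratio ||u||_L² / ||u'||_L² = 4/(3*π).
Sharp Poincaré constant on H^1_0(0, 4) is C_P = L/π = 4/π, achieved by sin(π/4·x).
This is the k = 3 harmonic; the ratio L/(kπ) is strictly less than C_P = L/π, consistent with the sharp inequality ||u||_L² ≤ C_P ||u'||_L².


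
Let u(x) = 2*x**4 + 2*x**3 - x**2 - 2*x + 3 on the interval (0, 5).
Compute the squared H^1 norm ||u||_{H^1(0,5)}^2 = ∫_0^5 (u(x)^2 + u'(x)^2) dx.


||u||_{H^1}^2 = 137981945/63

The H^1 norm (squared) on an interval (0, L) is
  ||u||_{H^1}^2 = ∫_0^L u(x)^2 dx + ∫_0^L u'(x)^2 dx.
Compute u'(x) = 8*x**3 + 6*x**2 - 2*x - 2.
Then u(x)^2 = 4*x**8 + 8*x**7 - 12*x**5 + 5*x**4 + 16*x**3 - 2*x**2 - 12*x + 9 and u'(x)^2 = 64*x**6 + 96*x**5 + 4*x**4 - 56*x**3 - 20*x**2 + 8*x + 4.
Integrate each monomial from 0 to 5 using ∫_0^5 c·x^n dx = c·5^(n+1)/(n+1):
  ∫_0^5 u(x)^2 dx = ∫_0^5 (4*x^8 + 8*x^7 - 12*x^5 + 5*x^4 + 16*x^3 - 2*x^2 - 12*x + 9) dx. Term by term:
    ∫_0^5 4*x^8 dx = 7812500/9;  ∫_0^5 8*x^7 dx = 390625;  ∫_0^5 -12*x^5 dx = -31250;
    ∫_0^5 5*x^4 dx = 3125;  ∫_0^5 16*x^3 dx = 2500;  ∫_0^5 -2*x^2 dx = -250/3;
    ∫_0^5 -12*x dx = -150;  ∫_0^5 9 dx = 45.
  Sum: 7812500/9 + 390625 − 31250 + 3125 + 2500 − 250/3 − 150 + 45 = 11095805/9.
  ∫_0^5 u'(x)^2 dx = ∫_0^5 (64*x^6 + 96*x^5 + 4*x^4 - 56*x^3 - 20*x^2 + 8*x + 4) dx. Term by term:
    ∫_0^5 64*x^6 dx = 5000000/7;  ∫_0^5 96*x^5 dx = 250000;  ∫_0^5 4*x^4 dx = 2500;
    ∫_0^5 -56*x^3 dx = -8750;  ∫_0^5 -20*x^2 dx = -2500/3;  ∫_0^5 8*x dx = 100;
    ∫_0^5 4 dx = 20.
  Sum: 5000000/7 + 250000 + 2500 − 8750 − 2500/3 + 100 + 20 = 20103770/21.
Adding: ||u||_{H^1}^2 = 11095805/9 + 20103770/21 = 137981945/63.


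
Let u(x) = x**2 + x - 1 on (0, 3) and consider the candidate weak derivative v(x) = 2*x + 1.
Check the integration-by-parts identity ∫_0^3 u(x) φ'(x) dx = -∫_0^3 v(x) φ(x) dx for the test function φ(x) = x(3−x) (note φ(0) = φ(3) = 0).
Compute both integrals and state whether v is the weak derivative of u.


LHS = -18, RHS = -18. Yes, v = u' weakly.

u(x) = x**2 + x - 1, classical derivative u'(x) = 2*x + 1.
φ(x) = x(3−x), so φ'(x) = 3 - 2*x.
Note φ(0) = φ(3) = 0, so the boundary term u·φ vanishes.
LHS = ∫_0^3 u(x) φ'(x) dx = ∫_0^3 (-2*x^3 + x^2 + 5*x - 3) dx. Term by term:
  ∫_0^3 -2*x^3 dx = -81/2;  ∫_0^3 x^2 dx = 9;  ∫_0^3 5*x dx = 45/2;
  ∫_0^3 -3 dx = -9.
Sum: -81/2 + 9 + 45/2 − 9 = -18.
So LHS = -18.
∫_0^3 v(x) φ(x) dx = ∫_0^3 (-2*x^3 + 5*x^2 + 3*x) dx. Term by term:
  ∫_0^3 -2*x^3 dx = -81/2;  ∫_0^3 5*x^2 dx = 45;  ∫_0^3 3*x dx = 27/2.
Sum: -81/2 + 45 + 27/2 = 18.
So RHS = -∫_0^3 v(x) φ(x) dx = -18.
LHS = RHS, so the identity holds for this test φ.
Moreover u is smooth here and v(x) = u'(x) = 2*x + 1 pointwise, so the identity holds for every test function. Hence v is the weak derivative of u.


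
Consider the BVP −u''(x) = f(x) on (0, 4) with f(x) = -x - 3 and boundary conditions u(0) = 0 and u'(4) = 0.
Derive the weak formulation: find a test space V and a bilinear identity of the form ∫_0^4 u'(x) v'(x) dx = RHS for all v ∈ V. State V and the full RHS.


V = {v ∈ H^1(0, 4) : v(0) = 0} (test functions vanish at x = 0 where u is specified); weak form: ∫_0^4 u'v' dx = ∫_0^4 (-x - 3) v dx for all v ∈ V.

Multiply both sides by a test function v and integrate from 0 to 4:
  ∫_0^4 −u''(x) v(x) dx = ∫_0^4 f(x) v(x) dx.
Integrate the LHS by parts once:
  ∫_0^4 −u'' v dx = −[u'(x) v(x)]_0^4 + ∫_0^4 u'(x) v'(x) dx.
Thus ∫_0^4 u'(x) v'(x) dx = ∫_0^4 f(x) v(x) dx + [u'(x) v(x)]_0^4.
Choose V so that boundary terms are either known or forced to vanish.
Mixed BC: u(0) = 0 (Dirichlet) and u'(4) = 0 (Neumann). Define V = {v ∈ H^1(0, 4) : v(0) = 0}. Then [u' v]_0^4 = u'(4)·v(4) − u'(0)·0 = 0.
Weak formulation: find u (satisfying any essential BC) such that ∫_0^4 u'(x) v'(x) dx = ∫_0^4 f v dx for all v ∈ V (Dirichlet at 0 absorbed into V; the Neumann datum at x = 4 is zero, so no boundary term remains).
Substituting f(x) = -x - 3, the right-hand side is ∫_0^4 (-x - 3) v dx.


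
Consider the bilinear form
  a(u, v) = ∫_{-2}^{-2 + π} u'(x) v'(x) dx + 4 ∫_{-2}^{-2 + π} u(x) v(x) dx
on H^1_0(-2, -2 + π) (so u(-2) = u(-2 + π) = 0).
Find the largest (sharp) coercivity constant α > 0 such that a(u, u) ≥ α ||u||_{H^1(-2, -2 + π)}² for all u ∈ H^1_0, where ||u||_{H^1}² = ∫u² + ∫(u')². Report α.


α = 1

Coercivity of a(·,·) on H^1_0(-2, -2 + π) means a(u, u) ≥ α ||u||_{H^1}² for every u ∈ H^1_0.
The interval has length L = π, and Poincaré/coercivity depend only on L. Here a(u, u) = ∫(u')² + (4)·∫u².
Here c = 4 ≥ 1, so a(u,u) = ∫(u')² + c∫u² ≥ ∫(u')² + ∫u² = ||u||_{H^1}², i.e. α = 1 works. No larger α is possible: a(u,u) ≥ α||u||_{H^1}² means (1−α)∫(u')² ≥ (α−c)∫u², and for the modes u_n = sin(nπ(x−x₀)/L) (x₀ the left endpoint) one has ∫u_n²/∫(u_n')² = (L/(nπ))² → 0, so a(u_n,u_n)/||u_n||_{H^1}² → 1. Hence the optimal constant is α = 1.
Therefore α = 1.


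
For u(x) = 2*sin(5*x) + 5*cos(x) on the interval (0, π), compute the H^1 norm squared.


||u||_{H^1(0,π)}^2 = 77*π

u'(x) = -5*sin(x) + 10*cos(5*x).
Expand u² and (u')² and integrate term by term on (0, π), using: for integers n ≥ 1, ∫_0^π sin²(nx) dx = ∫_0^π cos²(nx) dx = π/2; for n ≠ n', ∫_0^π sin(nx)sin(n'x) dx = ∫_0^π cos(nx)cos(n'x) dx = 0; and by product-to-sum, ∫_0^π sin(nx)cos(n'x) dx = ½∫_0^π [sin((n+n')x) + sin((n−n')x)] dx, which is 0 when n+n' is even and 2n/(n²−n'²) when n+n' is odd (it need not vanish on (0, π)).
  u² squared terms: (2)²·∫sin(5x)² dx = 4·π/2 = 2*π;  (5)²·∫cos(x)² dx = 25·π/2 = 25*π/2.
  u² cross terms: 2·(2)·(5)·∫sin(5x)·cos(x) dx = 20·(0) = 0.
  So ∫_0^π u² dx = 2*π + 25*π/2 + 0 = 29*π/2.
  (u')² squared terms: (-5)²·∫sin(x)² dx = 25·π/2 = 25*π/2;  (10)²·∫cos(5x)² dx = 100·π/2 = 50*π.
  (u')² cross terms: 2·(-5)·(10)·∫sin(x)·cos(5x) dx = -100·(0) = 0.
  So ∫_0^π (u')² dx = 25*π/2 + 50*π + 0 = 125*π/2.
||u||_{H^1}^2 = (29*π/2) + (125*π/2) = 77*π.


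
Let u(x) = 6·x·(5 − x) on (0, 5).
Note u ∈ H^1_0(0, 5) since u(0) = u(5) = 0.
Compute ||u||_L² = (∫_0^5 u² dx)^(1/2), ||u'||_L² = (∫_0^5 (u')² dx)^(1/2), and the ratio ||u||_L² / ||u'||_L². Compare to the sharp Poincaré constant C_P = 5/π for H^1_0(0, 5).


||u||_L² / ||u'||_L² = sqrt(10)/2 < C_P = 5/π.

u(x) = 6·x·(5 − x), so u'(x) = 30 - 12*x.
u(x) = 6·x·(5 − x) vanishes at x = 0 and x = 5, so u ∈ H^1_0(0, 5). Differentiate via the product rule and integrate the resulting polynomials term by term.
  ∫_0^5 u² dx = ∫_0^5 (36*x^4 - 360*x^3 + 900*x^2) dx. Term by term:
    ∫_0^5 36*x^4 dx = 22500;  ∫_0^5 -360*x^3 dx = -56250;  ∫_0^5 900*x^2 dx = 37500.
  Sum: 22500 − 56250 + 37500 = 3750.
  ∫_0^5 (u')² dx = ∫_0^5 (144*x^2 - 720*x + 900) dx. Term by term:
    ∫_0^5 144*x^2 dx = 6000;  ∫_0^5 -720*x dx = -9000;  ∫_0^5 900 dx = 4500.
  Sum: 6000 − 9000 + 4500 = 1500.
∫_0^5 u² dx = 3750, so ||u||_L² = 25*sqrt(6).
∫_0^5 (u')² dx = 1500, so ||u'||_L² = 10*sqrt(15).
Ratio ||u||_L² / ||u'||_L² = sqrt(10)/2.
Sharp Poincaré constant on H^1_0(0, 5) is C_P = L/π = 5/π, achieved by sin(π/5·x).
A polynomial bump cannot attain the sharp Poincaré constant (only the first sine eigenfunction does), so the ratio is strictly less than C_P, consistent with ||u||_L² ≤ C_P ||u'||_L².


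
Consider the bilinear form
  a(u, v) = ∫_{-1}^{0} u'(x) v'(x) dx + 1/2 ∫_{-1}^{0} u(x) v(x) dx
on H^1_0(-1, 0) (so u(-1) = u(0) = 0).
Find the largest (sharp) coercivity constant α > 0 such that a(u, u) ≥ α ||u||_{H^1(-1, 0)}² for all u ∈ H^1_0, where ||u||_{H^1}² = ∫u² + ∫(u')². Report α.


α = (1/2 + π^2)/(1 + π^2)

Coercivity of a(·,·) on H^1_0(-1, 0) means a(u, u) ≥ α ||u||_{H^1}² for every u ∈ H^1_0.
The interval has length L = 1, and Poincaré/coercivity depend only on L. Here a(u, u) = ∫(u')² + (1/2)·∫u².
Here 0 < c = 1/2 < 1. The condition a(u,u) ≥ α||u||_{H^1}² reads (1−α)∫(u')² ≥ (α−c)∫u². Any admissible α is ≤ 1 (rapidly oscillating u have ∫u²/∫(u')² → 0), and α = 1 would force 0 ≥ (1−c)∫u², impossible since c < 1; so 1−α > 0. By the sharp Poincaré inequality on H^1_0 of an interval of length L, ∫(u')² ≥ (π/L)²∫u² with equality for the first sine mode sin(π(x−x₀)/L) (x₀ the left endpoint), so the inequality holds for all u iff (1−α)(π/L)² ≥ α − c, i.e. α ≤ ((π/L)² + c)/((π/L)² + 1) = (1 + c(L/π)²)/(1 + (L/π)²). With (π/L)² = π^2 and c = 1/2, the largest admissible constant is α = ((π/L)² + c)/((π/L)² + 1).
Simplifying, α = (1/2 + π^2)/(1 + π^2).


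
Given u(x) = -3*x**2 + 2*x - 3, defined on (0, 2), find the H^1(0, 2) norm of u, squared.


||u||_{H^1}^2 = 1774/15

The H^1 norm (squared) on an interval (0, L) is
  ||u||_{H^1}^2 = ∫_0^L u(x)^2 dx + ∫_0^L u'(x)^2 dx.
Compute u'(x) = 2 - 6*x.
Then u(x)^2 = 9*x**4 - 12*x**3 + 22*x**2 - 12*x + 9 and u'(x)^2 = 36*x**2 - 24*x + 4.
Integrate each monomial from 0 to 2 using ∫_0^2 c·x^n dx = c·2^(n+1)/(n+1):
  ∫_0^2 u(x)^2 dx = ∫_0^2 (9*x^4 - 12*x^3 + 22*x^2 - 12*x + 9) dx. Term by term:
    ∫_0^2 9*x^4 dx = 288/5;  ∫_0^2 -12*x^3 dx = -48;  ∫_0^2 22*x^2 dx = 176/3;
    ∫_0^2 -12*x dx = -24;  ∫_0^2 9 dx = 18.
  Sum: 288/5 − 48 + 176/3 − 24 + 18 = 934/15.
  ∫_0^2 u'(x)^2 dx = ∫_0^2 (36*x^2 - 24*x + 4) dx. Term by term:
    ∫_0^2 36*x^2 dx = 96;  ∫_0^2 -24*x dx = -48;  ∫_0^2 4 dx = 8.
  Sum: 96 − 48 + 8 = 56.
Adding: ||u||_{H^1}^2 = 934/15 + 56 = 1774/15.


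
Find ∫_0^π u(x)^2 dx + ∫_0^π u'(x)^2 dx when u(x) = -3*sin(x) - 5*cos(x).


||u||_{H^1(0,π)}^2 = 34*π

u'(x) = 5*sin(x) - 3*cos(x).
Expand u² and (u')² and integrate term by term on (0, π), using: for integers n ≥ 1, ∫_0^π sin²(nx) dx = ∫_0^π cos²(nx) dx = π/2; for n ≠ n', ∫_0^π sin(nx)sin(n'x) dx = ∫_0^π cos(nx)cos(n'x) dx = 0; and by product-to-sum, ∫_0^π sin(nx)cos(n'x) dx = ½∫_0^π [sin((n+n')x) + sin((n−n')x)] dx, which is 0 when n+n' is even and 2n/(n²−n'²) when n+n' is odd (it need not vanish on (0, π)).
  u² squared terms: (-5)²·∫cos(x)² dx = 25·π/2 = 25*π/2;  (-3)²·∫sin(x)² dx = 9·π/2 = 9*π/2.
  u² cross terms: 2·(-5)·(-3)·∫cos(x)·sin(x) dx = 30·(0) = 0.
  So ∫_0^π u² dx = 25*π/2 + 9*π/2 + 0 = 17*π.
  (u')² squared terms: (-3)²·∫cos(x)² dx = 9·π/2 = 9*π/2;  (5)²·∫sin(x)² dx = 25·π/2 = 25*π/2.
  (u')² cross terms: 2·(-3)·(5)·∫cos(x)·sin(x) dx = -30·(0) = 0.
  So ∫_0^π (u')² dx = 9*π/2 + 25*π/2 + 0 = 17*π.
||u||_{H^1}^2 = (17*π) + (17*π) = 34*π.


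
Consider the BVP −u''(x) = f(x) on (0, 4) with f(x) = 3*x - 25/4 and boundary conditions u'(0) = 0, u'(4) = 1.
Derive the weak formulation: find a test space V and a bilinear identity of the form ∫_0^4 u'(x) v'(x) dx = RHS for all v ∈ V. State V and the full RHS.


V = H^1(0, 4) (v unrestricted at boundary; u is determined up to an additive constant); weak form: ∫_0^4 u'v' dx = ∫_0^4 (3*x - 25/4) v dx + v(4) for all v ∈ V.

Multiply both sides by a test function v and integrate from 0 to 4:
  ∫_0^4 −u''(x) v(x) dx = ∫_0^4 f(x) v(x) dx.
Integrate the LHS by parts once:
  ∫_0^4 −u'' v dx = −[u'(x) v(x)]_0^4 + ∫_0^4 u'(x) v'(x) dx.
Thus ∫_0^4 u'(x) v'(x) dx = ∫_0^4 f(x) v(x) dx + [u'(x) v(x)]_0^4.
Choose V so that boundary terms are either known or forced to vanish.
u has inhomogeneous Neumann u'(0) = 0, u'(4) = 1. [u' v]_0^4 = (1)·v(4) − (0)·v(0) = v(4). Take V = H^1(0, 4); boundary term becomes part of RHS.
Weak formulation: find u (satisfying any essential BC) such that ∫_0^4 u'(x) v'(x) dx = ∫_0^4 f v dx + v(4) for all v ∈ V (Neumann data are natural BCs: they enter the RHS as boundary terms).
Substituting f(x) = 3*x - 25/4, the right-hand side is ∫_0^4 (3*x - 25/4) v dx + v(4).
Compatibility check (pure Neumann): taking v ≡ 1 ∈ V gives 0 = ∫_0^4 f dx + (1) − (0), i.e. ∫_0^4 f dx must equal u'(0) − u'(4) = -1. Indeed ∫_0^4 (3*x - 25/4) dx = -1, so the data are compatible. The solution is then unique only up to an additive constant (fix it e.g. by requiring ∫_0^4 u dx = 0).


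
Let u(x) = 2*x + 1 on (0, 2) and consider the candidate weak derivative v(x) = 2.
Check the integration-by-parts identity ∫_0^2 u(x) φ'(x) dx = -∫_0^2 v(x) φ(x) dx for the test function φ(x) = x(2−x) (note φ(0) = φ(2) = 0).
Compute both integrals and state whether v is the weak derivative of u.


LHS = -8/3, RHS = -8/3. Yes, v = u' weakly.

u(x) = 2*x + 1, classical derivative u'(x) = 2.
φ(x) = x(2−x), so φ'(x) = 2 - 2*x.
Note φ(0) = φ(2) = 0, so the boundary term u·φ vanishes.
LHS = ∫_0^2 u(x) φ'(x) dx = ∫_0^2 (-4*x^2 + 2*x + 2) dx. Term by term:
  ∫_0^2 -4*x^2 dx = -32/3;  ∫_0^2 2*x dx = 4;  ∫_0^2 2 dx = 4.
Sum: -32/3 + 4 + 4 = -8/3.
So LHS = -8/3.
∫_0^2 v(x) φ(x) dx = ∫_0^2 (-2*x^2 + 4*x) dx. Term by term:
  ∫_0^2 -2*x^2 dx = -16/3;  ∫_0^2 4*x dx = 8.
Sum: -16/3 + 8 = 8/3.
So RHS = -∫_0^2 v(x) φ(x) dx = -8/3.
LHS = RHS, so the identity holds for this test φ.
Moreover u is smooth here and v(x) = u'(x) = 2 pointwise, so the identity holds for every test function. Hence v is the weak derivative of u.


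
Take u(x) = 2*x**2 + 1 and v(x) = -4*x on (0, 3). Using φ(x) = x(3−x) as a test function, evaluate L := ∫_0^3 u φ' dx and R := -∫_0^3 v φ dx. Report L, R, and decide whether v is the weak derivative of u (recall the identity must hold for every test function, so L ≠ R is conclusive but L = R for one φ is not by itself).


LHS = -27, RHS = 27. No, v is not the weak derivative of u.

u(x) = 2*x**2 + 1, classical derivative u'(x) = 4*x.
φ(x) = x(3−x), so φ'(x) = 3 - 2*x.
Note φ(0) = φ(3) = 0, so the boundary term u·φ vanishes.
LHS = ∫_0^3 u(x) φ'(x) dx = ∫_0^3 (-4*x^3 + 6*x^2 - 2*x + 3) dx. Term by term:
  ∫_0^3 -4*x^3 dx = -81;  ∫_0^3 6*x^2 dx = 54;  ∫_0^3 -2*x dx = -9;
  ∫_0^3 3 dx = 9.
Sum: -81 + 54 − 9 + 9 = -27.
So LHS = -27.
∫_0^3 v(x) φ(x) dx = ∫_0^3 (4*x^3 - 12*x^2) dx. Term by term:
  ∫_0^3 4*x^3 dx = 81;  ∫_0^3 -12*x^2 dx = -108.
Sum: 81 − 108 = -27.
So RHS = -∫_0^3 v(x) φ(x) dx = 27.
LHS − RHS = -54 ≠ 0, so the identity fails.
(For a valid weak derivative the identity must hold for EVERY test function, in particular this one. The failure shows v is NOT the weak derivative of u.)
Correct weak derivative would be u'(x) = 4*x.


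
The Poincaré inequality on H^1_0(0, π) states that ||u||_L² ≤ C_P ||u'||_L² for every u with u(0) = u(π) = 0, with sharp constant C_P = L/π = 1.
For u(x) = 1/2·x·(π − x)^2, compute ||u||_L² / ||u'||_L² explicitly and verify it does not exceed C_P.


||u||_L² / ||u'||_L² = sqrt(14)*π/14 < C_P = 1.

u(x) = 1/2·x·(π − x)^2, so u'(x) = (x - π)*(3*x - π)/2.
u(x) = 1/2·x·(π − x)^2 vanishes at x = 0 and x = π, so u ∈ H^1_0(0, π). Differentiate via the product rule and integrate the resulting polynomials term by term.
  ∫_0^π u² dx = ∫_0^π (x^6/4 - π*x^5 + 3*π^2*x^4/2 - π^3*x^3 + π^4*x^2/4) dx. Term by term:
    ∫_0^π x^6/4 dx = π^7/28;  ∫_0^π -π*x^5 dx = -π^7/6;  ∫_0^π 3*π^2*x^4/2 dx = 3*π^7/10;
    ∫_0^π -π^3*x^3 dx = -π^7/4;  ∫_0^π π^4*x^2/4 dx = π^7/12.
  Sum: π^7/28 − π^7/6 + 3*π^7/10 − π^7/4 + π^7/12 = π^7/420.
  ∫_0^π (u')² dx = ∫_0^π (9*x^4/4 - 6*π*x^3 + 11*π^2*x^2/2 - 2*π^3*x + π^4/4) dx. Term by term:
    ∫_0^π 9*x^4/4 dx = 9*π^5/20;  ∫_0^π -6*π*x^3 dx = -3*π^5/2;  ∫_0^π 11*π^2*x^2/2 dx = 11*π^5/6;
    ∫_0^π -2*π^3*x dx = -π^5;  ∫_0^π π^4/4 dx = π^5/4.
  Sum: 9*π^5/20 − 3*π^5/2 + 11*π^5/6 − π^5 + π^5/4 = π^5/30.
∫_0^π u² dx = π^7/420, so ||u||_L² = sqrt(105)*π^(7/2)/210.
∫_0^π (u')² dx = π^5/30, so ||u'||_L² = sqrt(30)*π^(5/2)/30.
Ratio ||u||_L² / ||u'||_L² = sqrt(14)*π/14.
Sharp Poincaré constant on H^1_0(0, π) is C_P = L/π = 1, achieved by sin(x).
A polynomial bump cannot attain the sharp Poincaré constant (only the first sine eigenfunction does), so the ratio is strictly less than C_P, consistent with ||u||_L² ≤ C_P ||u'||_L².


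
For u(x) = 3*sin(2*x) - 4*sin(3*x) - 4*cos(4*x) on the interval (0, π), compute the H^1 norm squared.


||u||_{H^1(0,π)}^2 = -3264/7 + 477*π/2

u'(x) = 16*sin(4*x) + 6*cos(2*x) - 12*cos(3*x).
Expand u² and (u')² and integrate term by term on (0, π), using: for integers n ≥ 1, ∫_0^π sin²(nx) dx = ∫_0^π cos²(nx) dx = π/2; for n ≠ n', ∫_0^π sin(nx)sin(n'x) dx = ∫_0^π cos(nx)cos(n'x) dx = 0; and by product-to-sum, ∫_0^π sin(nx)cos(n'x) dx = ½∫_0^π [sin((n+n')x) + sin((n−n')x)] dx, which is 0 when n+n' is even and 2n/(n²−n'²) when n+n' is odd (it need not vanish on (0, π)).
  u² squared terms: (-4)²·∫cos(4x)² dx = 16·π/2 = 8*π;  (-4)²·∫sin(3x)² dx = 16·π/2 = 8*π;  (3)²·∫sin(2x)² dx = 9·π/2 = 9*π/2.
  u² cross terms: 2·(-4)·(-4)·∫cos(4x)·sin(3x) dx = 32·(-6/7) = -192/7;  2·(-4)·(3)·∫cos(4x)·sin(2x) dx = -24·(0) = 0;  2·(-4)·(3)·∫sin(3x)·sin(2x) dx = -24·(0) = 0.
  So ∫_0^π u² dx = 8*π + 8*π + 9*π/2 − 192/7 + 0 + 0 = -192/7 + 41*π/2.
  (u')² squared terms: (-12)²·∫cos(3x)² dx = 144·π/2 = 72*π;  (6)²·∫cos(2x)² dx = 36·π/2 = 18*π;  (16)²·∫sin(4x)² dx = 256·π/2 = 128*π.
  (u')² cross terms: 2·(-12)·(6)·∫cos(3x)·cos(2x) dx = -144·(0) = 0;  2·(-12)·(16)·∫cos(3x)·sin(4x) dx = -384·(8/7) = -3072/7;  2·(6)·(16)·∫cos(2x)·sin(4x) dx = 192·(0) = 0.
  So ∫_0^π (u')² dx = 72*π + 18*π + 128*π + 0 − 3072/7 + 0 = -3072/7 + 218*π.
||u||_{H^1}^2 = (-192/7 + 41*π/2) + (-3072/7 + 218*π) = -3264/7 + 477*π/2.


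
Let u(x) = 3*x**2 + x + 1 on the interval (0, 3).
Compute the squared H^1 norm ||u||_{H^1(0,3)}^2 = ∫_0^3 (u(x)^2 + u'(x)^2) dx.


||u||_{H^1}^2 = 10149/10

The H^1 norm (squared) on an interval (0, L) is
  ||u||_{H^1}^2 = ∫_0^L u(x)^2 dx + ∫_0^L u'(x)^2 dx.
Compute u'(x) = 6*x + 1.
Then u(x)^2 = 9*x**4 + 6*x**3 + 7*x**2 + 2*x + 1 and u'(x)^2 = 36*x**2 + 12*x + 1.
Integrate each monomial from 0 to 3 using ∫_0^3 c·x^n dx = c·3^(n+1)/(n+1):
  ∫_0^3 u(x)^2 dx = ∫_0^3 (9*x^4 + 6*x^3 + 7*x^2 + 2*x + 1) dx. Term by term:
    ∫_0^3 9*x^4 dx = 2187/5;  ∫_0^3 6*x^3 dx = 243/2;  ∫_0^3 7*x^2 dx = 63;
    ∫_0^3 2*x dx = 9;  ∫_0^3 1 dx = 3.
  Sum: 2187/5 + 243/2 + 63 + 9 + 3 = 6339/10.
  ∫_0^3 u'(x)^2 dx = ∫_0^3 (36*x^2 + 12*x + 1) dx. Term by term:
    ∫_0^3 36*x^2 dx = 324;  ∫_0^3 12*x dx = 54;  ∫_0^3 1 dx = 3.
  Sum: 324 + 54 + 3 = 381.
Adding: ||u||_{H^1}^2 = 6339/10 + 381 = 10149/10.


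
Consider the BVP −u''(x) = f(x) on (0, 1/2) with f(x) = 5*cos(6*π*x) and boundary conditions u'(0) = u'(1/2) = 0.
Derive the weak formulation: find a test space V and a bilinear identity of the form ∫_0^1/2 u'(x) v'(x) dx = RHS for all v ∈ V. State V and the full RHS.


V = H^1(0, 1/2) (no boundary constraint on v; u is determined up to an additive constant); weak form: ∫_0^1/2 u'v' dx = ∫_0^1/2 (5*cos(6*π*x)) v dx for all v ∈ V.

Multiply both sides by a test function v and integrate from 0 to 1/2:
  ∫_0^1/2 −u''(x) v(x) dx = ∫_0^1/2 f(x) v(x) dx.
Integrate the LHS by parts once:
  ∫_0^1/2 −u'' v dx = −[u'(x) v(x)]_0^1/2 + ∫_0^1/2 u'(x) v'(x) dx.
Thus ∫_0^1/2 u'(x) v'(x) dx = ∫_0^1/2 f(x) v(x) dx + [u'(x) v(x)]_0^1/2.
Choose V so that boundary terms are either known or forced to vanish.
u has homogeneous Neumann: u'(0) = u'(1/2) = 0. So [u' v]_0^1/2 = 0·v(1/2) − 0·v(0) = 0 for any v; take V = H^1(0, 1/2).
Weak formulation: find u (satisfying any essential BC) such that ∫_0^1/2 u'(x) v'(x) dx = ∫_0^1/2 f v dx for all v ∈ V (homogeneous Neumann, so boundary terms vanish).
Substituting f(x) = 5*cos(6*π*x), the right-hand side is ∫_0^1/2 (5*cos(6*π*x)) v dx.
Compatibility check (pure Neumann): taking v ≡ 1 ∈ V gives 0 = ∫_0^1/2 f dx + (0) − (0), i.e. ∫_0^1/2 f dx must equal u'(0) − u'(1/2) = 0. Indeed ∫_0^1/2 (5*cos(6*π*x)) dx = 0, so the data are compatible. The solution is then unique only up to an additive constant (fix it e.g. by requiring ∫_0^1/2 u dx = 0).


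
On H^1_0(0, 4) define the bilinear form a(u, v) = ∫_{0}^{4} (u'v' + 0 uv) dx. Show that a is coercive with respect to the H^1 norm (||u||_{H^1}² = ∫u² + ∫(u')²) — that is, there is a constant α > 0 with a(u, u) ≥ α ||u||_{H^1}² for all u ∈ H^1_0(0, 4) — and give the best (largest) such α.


α = π^2/(π^2 + 16)

Coercivity of a(·,·) on H^1_0(0, 4) means a(u, u) ≥ α ||u||_{H^1}² for every u ∈ H^1_0.
The interval has length L = 4, and Poincaré/coercivity depend only on L. Here a(u, u) = ∫(u')² + (0)·∫u².
Here c = 0, so a(u,u) = ∫(u')² alone. The condition a(u,u) ≥ α||u||_{H^1}² reads (1−α)∫(u')² ≥ (α−c)∫u². Any admissible α is ≤ 1 (rapidly oscillating u have ∫u²/∫(u')² → 0), and α = 1 would force 0 ≥ (1−c)∫u², impossible since c < 1; so 1−α > 0. By the sharp Poincaré inequality on H^1_0 of an interval of length L, ∫(u')² ≥ (π/L)²∫u² with equality for the first sine mode sin(π(x−x₀)/L) (x₀ the left endpoint), so the inequality holds for all u iff (1−α)(π/L)² ≥ α − c, i.e. α ≤ ((π/L)² + c)/((π/L)² + 1) = (1 + c(L/π)²)/(1 + (L/π)²). (Direct route, valid since c ≤ 0: Poincaré gives c∫u² ≥ c(L/π)²∫(u')², so a(u,u) ≥ (1 + c(L/π)²)∫(u')², while ||u||_{H^1}² ≤ (1 + (L/π)²)∫(u')²; dividing yields the same α.) With (π/L)² = π^2/16 and c = 0, the largest admissible constant is α = ((π/L)² + c)/((π/L)² + 1).
Simplifying, α = π^2/(π^2 + 16).


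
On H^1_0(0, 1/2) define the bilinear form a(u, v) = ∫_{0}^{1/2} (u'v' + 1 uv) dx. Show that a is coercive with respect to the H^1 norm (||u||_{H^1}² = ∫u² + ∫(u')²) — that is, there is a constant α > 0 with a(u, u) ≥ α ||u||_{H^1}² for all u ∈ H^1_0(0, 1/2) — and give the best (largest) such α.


α = 1

Coercivity of a(·,·) on H^1_0(0, 1/2) means a(u, u) ≥ α ||u||_{H^1}² for every u ∈ H^1_0.
The interval has length L = 1/2, and Poincaré/coercivity depend only on L. Here a(u, u) = ∫(u')² + (1)·∫u².
Here c = 1 ≥ 1, so a(u,u) = ∫(u')² + c∫u² ≥ ∫(u')² + ∫u² = ||u||_{H^1}², i.e. α = 1 works. No larger α is possible: a(u,u) ≥ α||u||_{H^1}² means (1−α)∫(u')² ≥ (α−c)∫u², and for the modes u_n = sin(nπ(x−x₀)/L) (x₀ the left endpoint) one has ∫u_n²/∫(u_n')² = (L/(nπ))² → 0, so a(u_n,u_n)/||u_n||_{H^1}² → 1. Hence the optimal constant is α = 1.
Therefore α = 1.


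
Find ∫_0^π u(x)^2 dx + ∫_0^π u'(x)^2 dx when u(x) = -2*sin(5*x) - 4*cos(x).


||u||_{H^1(0,π)}^2 = 68*π

u'(x) = 4*sin(x) - 10*cos(5*x).
Expand u² and (u')² and integrate term by term on (0, π), using: for integers n ≥ 1, ∫_0^π sin²(nx) dx = ∫_0^π cos²(nx) dx = π/2; for n ≠ n', ∫_0^π sin(nx)sin(n'x) dx = ∫_0^π cos(nx)cos(n'x) dx = 0; and by product-to-sum, ∫_0^π sin(nx)cos(n'x) dx = ½∫_0^π [sin((n+n')x) + sin((n−n')x)] dx, which is 0 when n+n' is even and 2n/(n²−n'²) when n+n' is odd (it need not vanish on (0, π)).
  u² squared terms: (-4)²·∫cos(x)² dx = 16·π/2 = 8*π;  (-2)²·∫sin(5x)² dx = 4·π/2 = 2*π.
  u² cross terms: 2·(-4)·(-2)·∫cos(x)·sin(5x) dx = 16·(0) = 0.
  So ∫_0^π u² dx = 8*π + 2*π + 0 = 10*π.
  (u')² squared terms: (-10)²·∫cos(5x)² dx = 100·π/2 = 50*π;  (4)²·∫sin(x)² dx = 16·π/2 = 8*π.
  (u')² cross terms: 2·(-10)·(4)·∫cos(5x)·sin(x) dx = -80·(0) = 0.
  So ∫_0^π (u')² dx = 50*π + 8*π + 0 = 58*π.
||u||_{H^1}^2 = (10*π) + (58*π) = 68*π.


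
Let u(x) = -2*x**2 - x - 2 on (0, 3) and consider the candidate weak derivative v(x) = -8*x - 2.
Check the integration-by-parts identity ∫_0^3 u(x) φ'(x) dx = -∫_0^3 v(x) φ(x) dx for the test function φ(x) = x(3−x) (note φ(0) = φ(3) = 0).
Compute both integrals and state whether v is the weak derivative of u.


LHS = 63/2, RHS = 63. No, v is not the weak derivative of u.

u(x) = -2*x**2 - x - 2, classical derivative u'(x) = -4*x - 1.
φ(x) = x(3−x), so φ'(x) = 3 - 2*x.
Note φ(0) = φ(3) = 0, so the boundary term u·φ vanishes.
LHS = ∫_0^3 u(x) φ'(x) dx = ∫_0^3 (4*x^3 - 4*x^2 + x - 6) dx. Term by term:
  ∫_0^3 4*x^3 dx = 81;  ∫_0^3 -4*x^2 dx = -36;  ∫_0^3 x dx = 9/2;
  ∫_0^3 -6 dx = -18.
Sum: 81 − 36 + 9/2 − 18 = 63/2.
So LHS = 63/2.
∫_0^3 v(x) φ(x) dx = ∫_0^3 (8*x^3 - 22*x^2 - 6*x) dx. Term by term:
  ∫_0^3 8*x^3 dx = 162;  ∫_0^3 -22*x^2 dx = -198;  ∫_0^3 -6*x dx = -27.
Sum: 162 − 198 − 27 = -63.
So RHS = -∫_0^3 v(x) φ(x) dx = 63.
LHS − RHS = -63/2 ≠ 0, so the identity fails.
(For a valid weak derivative the identity must hold for EVERY test function, in particular this one. The failure shows v is NOT the weak derivative of u.)
Correct weak derivative would be u'(x) = -4*x - 1.


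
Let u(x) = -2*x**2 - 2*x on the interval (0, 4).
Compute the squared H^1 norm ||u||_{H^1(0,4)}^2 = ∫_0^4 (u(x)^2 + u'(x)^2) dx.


||u||_{H^1}^2 = 28528/15

The H^1 norm (squared) on an interval (0, L) is
  ||u||_{H^1}^2 = ∫_0^L u(x)^2 dx + ∫_0^L u'(x)^2 dx.
Compute u'(x) = -4*x - 2.
Then u(x)^2 = 4*x**4 + 8*x**3 + 4*x**2 and u'(x)^2 = 16*x**2 + 16*x + 4.
Integrate each monomial from 0 to 4 using ∫_0^4 c·x^n dx = c·4^(n+1)/(n+1):
  ∫_0^4 u(x)^2 dx = ∫_0^4 (4*x^4 + 8*x^3 + 4*x^2) dx. Term by term:
    ∫_0^4 4*x^4 dx = 4096/5;  ∫_0^4 8*x^3 dx = 512;  ∫_0^4 4*x^2 dx = 256/3.
  Sum: 4096/5 + 512 + 256/3 = 21248/15.
  ∫_0^4 u'(x)^2 dx = ∫_0^4 (16*x^2 + 16*x + 4) dx. Term by term:
    ∫_0^4 16*x^2 dx = 1024/3;  ∫_0^4 16*x dx = 128;  ∫_0^4 4 dx = 16.
  Sum: 1024/3 + 128 + 16 = 1456/3.
Adding: ||u||_{H^1}^2 = 21248/15 + 1456/3 = 28528/15.
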